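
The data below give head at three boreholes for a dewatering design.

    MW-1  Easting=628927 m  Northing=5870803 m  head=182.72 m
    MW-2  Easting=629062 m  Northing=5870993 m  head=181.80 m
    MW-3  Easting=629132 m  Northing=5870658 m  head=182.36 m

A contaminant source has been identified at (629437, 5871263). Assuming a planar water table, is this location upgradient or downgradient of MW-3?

With h = a·x + b·y + c and MW-1 as origin, the differences give:
  135·a + 190·b = -0.92
  205·a + (-145)·b = -0.36
Eliminate b (×(-145) and ×190, subtract): -58525·a = 201.800 → a = ∂h/∂x = -0.003448
Back-substitute: b = ∂h/∂y = -0.002392.
Head at (629437, 5871263) = 182.72 + (-0.003448)·(510) + (-0.002392)·(460) = 179.86 m.
That is lower than the 182.36 m at MW-3, so the point is downgradient.

downgradient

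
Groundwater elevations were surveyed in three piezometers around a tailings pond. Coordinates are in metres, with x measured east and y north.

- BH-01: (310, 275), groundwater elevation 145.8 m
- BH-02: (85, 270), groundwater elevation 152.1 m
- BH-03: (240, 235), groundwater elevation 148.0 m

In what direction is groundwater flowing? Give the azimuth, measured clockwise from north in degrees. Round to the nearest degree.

Three-point gradient (reference BH-01): Δ to BH-02 = (-225, -5, +6.3), Δ to BH-03 = (-70, -40, +2.2).
∂h/∂x = -0.02786, ∂h/∂y = -0.006243 (det = 8650).
Flow direction (−∇h) has components (+0.02786 E, +0.006243 N).
Azimuth = atan2(E, N) = atan2(+0.02786, +0.006243) = 77.4° ≈ 077°.

077°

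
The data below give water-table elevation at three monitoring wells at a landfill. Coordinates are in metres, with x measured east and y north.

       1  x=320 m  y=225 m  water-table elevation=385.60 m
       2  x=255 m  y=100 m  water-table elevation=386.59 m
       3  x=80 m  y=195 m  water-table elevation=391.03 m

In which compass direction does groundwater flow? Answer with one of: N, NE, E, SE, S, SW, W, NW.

Three-point gradient (reference 1): Δ to 2 = (-65, -125, +0.99), Δ to 3 = (-240, -30, +5.43).
∂h/∂x = -0.02314, ∂h/∂y = +0.004112 (det = -28050).
Flow = −∇h = (+0.02314 east, -0.004112 north), which points east.

E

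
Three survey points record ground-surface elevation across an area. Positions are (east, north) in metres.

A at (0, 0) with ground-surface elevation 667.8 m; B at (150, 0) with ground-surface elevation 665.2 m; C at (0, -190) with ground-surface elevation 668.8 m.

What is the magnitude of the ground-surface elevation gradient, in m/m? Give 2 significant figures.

0.018 m/m

∂z/∂x = (665.2 − 667.8) / (150 − 0) = -0.01733
∂z/∂y = (668.8 − 667.8) / (-190 − 0) = -0.005263
|∇f| = √(-0.01733² + -0.005263²) = 0.01811 m/m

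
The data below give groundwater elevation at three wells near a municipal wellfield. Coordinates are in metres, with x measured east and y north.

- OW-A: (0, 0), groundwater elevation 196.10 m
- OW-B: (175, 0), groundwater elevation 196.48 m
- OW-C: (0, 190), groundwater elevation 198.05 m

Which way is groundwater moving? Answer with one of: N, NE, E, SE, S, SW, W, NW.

∂h/∂x = (196.48 − 196.10) / (175 − 0) = +0.002171
∂h/∂y = (198.05 − 196.10) / (190 − 0) = +0.01026
Flow = −∇h = (-0.002171 east, -0.01026 north), which points south.

S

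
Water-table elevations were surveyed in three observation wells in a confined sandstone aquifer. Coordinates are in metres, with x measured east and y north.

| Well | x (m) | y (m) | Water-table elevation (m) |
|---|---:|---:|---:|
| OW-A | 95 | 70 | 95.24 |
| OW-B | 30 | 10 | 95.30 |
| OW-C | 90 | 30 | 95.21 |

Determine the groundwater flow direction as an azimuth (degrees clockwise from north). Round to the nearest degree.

Taking OW-A as reference: OW-B−OW-A = (-65, -60, +0.06); OW-C−OW-A = (-5, -40, -0.03).
Determinant of the coordinate differences = (-65)·(-40) − (-5)·(-60) = 2300.
∂h/∂x = [(+0.06)·(-40) − (-0.03)·(-60)] / 2300 = -0.001826
∂h/∂y = [(-65)·(-0.03) − (-5)·(+0.06)] / 2300 = +0.0009783
Flow direction (−∇h) has components (+0.001826 E, -0.0009783 N).
Azimuth = atan2(E, N) = atan2(+0.001826, -0.0009783) = 118.2° ≈ 118°.

118°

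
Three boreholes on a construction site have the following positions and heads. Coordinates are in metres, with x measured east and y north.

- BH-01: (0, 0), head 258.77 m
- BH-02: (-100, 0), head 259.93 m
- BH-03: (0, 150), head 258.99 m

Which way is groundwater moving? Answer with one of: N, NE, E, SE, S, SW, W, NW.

E

∂h/∂x = (259.93 − 258.77) / (-100 − 0) = -0.01160
∂h/∂y = (258.99 − 258.77) / (150 − 0) = +0.001467
Flow = −∇h = (+0.01160 east, -0.001467 north), which points east.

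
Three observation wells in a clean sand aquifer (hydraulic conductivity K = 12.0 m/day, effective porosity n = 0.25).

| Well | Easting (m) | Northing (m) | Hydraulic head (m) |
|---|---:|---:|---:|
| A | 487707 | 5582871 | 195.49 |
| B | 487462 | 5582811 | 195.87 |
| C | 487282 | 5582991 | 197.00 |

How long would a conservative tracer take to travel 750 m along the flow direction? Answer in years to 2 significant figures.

Taking A as reference: B−A = (-245, -60, +0.38); C−A = (-425, 120, +1.51).
Determinant of the coordinate differences = (-245)·120 − (-425)·(-60) = -54900.
∂h/∂x = [(+0.38)·120 − (+1.51)·(-60)] / -54900 = -0.002481
∂h/∂y = [(-245)·(+1.51) − (-425)·(+0.38)] / -54900 = +0.003797
|∇h| = √(-0.002481² + 0.003797²) = 0.004536
Seepage velocity v = K·i/n = 12.0 × 0.004536 / 0.25 = 0.2177 m/day.
t = 750 / 0.2177 = 3445 days = 9.43 years.

9.4 years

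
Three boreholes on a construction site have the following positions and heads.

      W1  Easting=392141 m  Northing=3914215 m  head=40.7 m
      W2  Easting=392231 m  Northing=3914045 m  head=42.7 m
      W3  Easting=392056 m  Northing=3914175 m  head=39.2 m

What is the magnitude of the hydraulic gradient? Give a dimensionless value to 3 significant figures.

With h = a·x + b·y + c and W1 as origin, the differences give:
  90·a + (-170)·b = +2.0
  (-85)·a + (-40)·b = -1.5
Eliminate b (×(-40) and ×(-170), subtract): -18050·a = -335.00 → a = ∂h/∂x = +0.01856
Back-substitute: b = ∂h/∂y = -0.001939.
|∇h| = √(0.01856² + -0.001939²) = 0.01866

0.0187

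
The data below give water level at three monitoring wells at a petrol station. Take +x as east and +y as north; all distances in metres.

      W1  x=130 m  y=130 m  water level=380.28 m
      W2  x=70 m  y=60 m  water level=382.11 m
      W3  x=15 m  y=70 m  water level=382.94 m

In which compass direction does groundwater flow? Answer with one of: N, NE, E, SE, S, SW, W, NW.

With h = a·x + b·y + c and W1 as origin, the differences give:
  (-60)·a + (-70)·b = +1.83
  (-115)·a + (-60)·b = +2.66
Eliminate b (×(-60) and ×(-70), subtract): -4450·a = 76.400 → a = ∂h/∂x = -0.01717
Back-substitute: b = ∂h/∂y = -0.01143.
Flow = −∇h = (+0.01717 east, +0.01143 north), which points northeast.

NE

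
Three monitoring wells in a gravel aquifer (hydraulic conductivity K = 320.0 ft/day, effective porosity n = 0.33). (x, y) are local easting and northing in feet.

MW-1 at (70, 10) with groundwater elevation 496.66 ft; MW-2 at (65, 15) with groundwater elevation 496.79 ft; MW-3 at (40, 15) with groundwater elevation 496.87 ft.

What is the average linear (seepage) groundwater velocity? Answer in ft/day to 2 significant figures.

22 ft/day

Differences from MW-1: to MW-2 (Δx, Δy, Δh) = (-5, 5, +0.13); to MW-3 = (-30, 5, +0.21).
Solve a·Δx + b·Δy = Δh: det = (-5)·5 − (-30)·5 = 125.
∂h/∂x = [(+0.13)·5 − (+0.21)·5] / 125 = -0.003200
∂h/∂y = [(-5)·(+0.21) − (-30)·(+0.13)] / 125 = +0.02280
|∇h| = √(-0.003200² + 0.02280²) = 0.02302
Seepage velocity v = K·i/n = 320.0 × 0.02302 / 0.33 = 22.32 ft/day.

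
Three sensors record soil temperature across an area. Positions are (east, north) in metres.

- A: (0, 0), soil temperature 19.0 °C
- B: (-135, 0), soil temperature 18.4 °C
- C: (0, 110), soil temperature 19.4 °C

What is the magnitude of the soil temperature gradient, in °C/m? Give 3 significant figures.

∂T/∂x = (18.4 − 19.0) / (-135 − 0) = +0.004444
∂T/∂y = (19.4 − 19.0) / (110 − 0) = +0.003636
|∇f| = √(0.004444² + 0.003636²) = 0.005742 °C/m

0.00574 °C/m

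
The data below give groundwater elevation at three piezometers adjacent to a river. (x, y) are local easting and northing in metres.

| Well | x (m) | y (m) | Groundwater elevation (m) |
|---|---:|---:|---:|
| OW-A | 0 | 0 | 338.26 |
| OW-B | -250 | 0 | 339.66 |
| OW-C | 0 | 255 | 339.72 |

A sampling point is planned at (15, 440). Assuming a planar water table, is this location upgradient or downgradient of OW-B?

∂h/∂x = (339.66 − 338.26) / (-250 − 0) = -0.005600
∂h/∂y = (339.72 − 338.26) / (255 − 0) = +0.005725
Head at (15, 440) = 338.26 + (-0.005600)·(15) + (+0.005725)·(440) = 340.70 m.
That is higher than the 339.66 m at OW-B, so the point is upgradient.

upgradient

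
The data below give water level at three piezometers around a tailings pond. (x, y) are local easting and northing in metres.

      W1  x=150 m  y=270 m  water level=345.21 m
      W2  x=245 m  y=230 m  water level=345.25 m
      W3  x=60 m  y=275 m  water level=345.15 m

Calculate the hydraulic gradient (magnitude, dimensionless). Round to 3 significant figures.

0.000973

Differences from W1: to W2 (Δx, Δy, Δh) = (95, -40, +0.04); to W3 = (-90, 5, -0.06).
Determinant of the coordinate differences = 95·5 − (-90)·(-40) = -3125.
∂h/∂x = [(+0.04)·5 − (-0.06)·(-40)] / -3125 = +0.0007040
∂h/∂y = [95·(-0.06) − (-90)·(+0.04)] / -3125 = +0.0006720
|∇h| = √(0.0007040² + 0.0006720²) = 0.0009732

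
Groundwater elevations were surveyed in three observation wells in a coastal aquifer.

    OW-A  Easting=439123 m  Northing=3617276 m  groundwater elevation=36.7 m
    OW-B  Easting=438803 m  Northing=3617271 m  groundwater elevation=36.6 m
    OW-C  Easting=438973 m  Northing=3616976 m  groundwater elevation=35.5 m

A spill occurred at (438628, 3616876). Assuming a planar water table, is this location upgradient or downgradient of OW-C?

downgradient

With h = a·x + b·y + c and OW-A as origin, the differences give:
  (-320)·a + (-5)·b = -0.1
  (-150)·a + (-300)·b = -1.2
Eliminate b (×(-300) and ×(-5), subtract): 95250·a = 24.00 → a = ∂h/∂x = +0.0002520
Back-substitute: b = ∂h/∂y = +0.003874.
Head at (438628, 3616876) = 36.7 + (+0.0002520)·(-495) + (+0.003874)·(-400) = 35.03 m.
That is lower than the 35.5 m at OW-C, so the point is downgradient.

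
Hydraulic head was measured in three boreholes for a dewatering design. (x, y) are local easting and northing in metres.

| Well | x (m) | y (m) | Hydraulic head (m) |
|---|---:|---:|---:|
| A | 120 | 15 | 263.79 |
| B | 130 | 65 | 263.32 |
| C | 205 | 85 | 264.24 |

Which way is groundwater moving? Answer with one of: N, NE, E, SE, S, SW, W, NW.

NW

Taking A as reference: B−A = (10, 50, -0.47); C−A = (85, 70, +0.45).
Determinant of the coordinate differences = 10·70 − 85·50 = -3550.
∂h/∂x = [(-0.47)·70 − (+0.45)·50] / -3550 = +0.01561
∂h/∂y = [10·(+0.45) − 85·(-0.47)] / -3550 = -0.01252
Flow = −∇h = (-0.01561 east, +0.01252 north), which points northwest.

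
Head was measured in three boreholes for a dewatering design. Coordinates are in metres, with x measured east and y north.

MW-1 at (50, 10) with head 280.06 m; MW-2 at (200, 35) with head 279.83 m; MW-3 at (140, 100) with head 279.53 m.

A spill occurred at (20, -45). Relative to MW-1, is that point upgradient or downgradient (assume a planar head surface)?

upgradient

Taking MW-1 as reference: MW-2−MW-1 = (150, 25, -0.23); MW-3−MW-1 = (90, 90, -0.53).
Solve a·Δx + b·Δy = Δh: det = 150·90 − 90·25 = 11250.
∂h/∂x = [(-0.23)·90 − (-0.53)·25] / 11250 = -0.0006622
∂h/∂y = [150·(-0.53) − 90·(-0.23)] / 11250 = -0.005227
Head at (20, -45) = 280.06 + (-0.0006622)·(-30) + (-0.005227)·(-55) = 280.37 m.
That is higher than the 280.06 m at MW-1, so the point is upgradient.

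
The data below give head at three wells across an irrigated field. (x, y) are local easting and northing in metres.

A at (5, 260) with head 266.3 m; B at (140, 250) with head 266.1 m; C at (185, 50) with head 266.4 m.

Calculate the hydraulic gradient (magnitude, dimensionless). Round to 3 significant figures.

0.00247

Differences from A: to B (Δx, Δy, Δh) = (135, -10, -0.2); to C = (180, -210, +0.1).
Solve a·Δx + b·Δy = Δh: det = 135·(-210) − 180·(-10) = -26550.
∂h/∂x = [(-0.2)·(-210) − (+0.1)·(-10)] / -26550 = -0.001620
∂h/∂y = [135·(+0.1) − 180·(-0.2)] / -26550 = -0.001864
|∇h| = √(-0.001620² + -0.001864²) = 0.00247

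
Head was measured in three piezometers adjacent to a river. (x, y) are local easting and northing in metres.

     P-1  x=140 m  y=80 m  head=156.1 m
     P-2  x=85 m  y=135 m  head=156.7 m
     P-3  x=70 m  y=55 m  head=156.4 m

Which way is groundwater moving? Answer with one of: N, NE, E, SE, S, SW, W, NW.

SE

Taking P-1 as reference: P-2−P-1 = (-55, 55, +0.6); P-3−P-1 = (-70, -25, +0.3).
Determinant of the coordinate differences = (-55)·(-25) − (-70)·55 = 5225.
∂h/∂x = [(+0.6)·(-25) − (+0.3)·55] / 5225 = -0.006029
∂h/∂y = [(-55)·(+0.3) − (-70)·(+0.6)] / 5225 = +0.004880
Flow = −∇h = (+0.006029 east, -0.004880 north), which points southeast.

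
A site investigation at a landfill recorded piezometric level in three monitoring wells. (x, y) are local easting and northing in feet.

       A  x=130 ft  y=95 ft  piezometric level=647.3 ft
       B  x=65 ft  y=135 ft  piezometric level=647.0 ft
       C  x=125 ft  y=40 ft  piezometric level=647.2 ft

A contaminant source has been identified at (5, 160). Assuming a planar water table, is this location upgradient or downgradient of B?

downgradient

Differences from A: to B (Δx, Δy, Δh) = (-65, 40, -0.3); to C = (-5, -55, -0.1).
Solve a·Δx + b·Δy = Δh: det = (-65)·(-55) − (-5)·40 = 3775.
∂h/∂x = [(-0.3)·(-55) − (-0.1)·40] / 3775 = +0.005430
∂h/∂y = [(-65)·(-0.1) − (-5)·(-0.3)] / 3775 = +0.001325
Head at (5, 160) = 647.3 + (+0.005430)·(-125) + (+0.001325)·(65) = 646.71 ft.
That is lower than the 647.0 ft at B, so the point is downgradient.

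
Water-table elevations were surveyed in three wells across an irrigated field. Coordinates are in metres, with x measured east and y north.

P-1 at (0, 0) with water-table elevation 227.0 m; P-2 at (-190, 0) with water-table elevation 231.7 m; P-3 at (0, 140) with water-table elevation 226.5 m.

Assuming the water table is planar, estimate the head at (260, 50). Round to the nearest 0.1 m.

∂h/∂x = (231.7 − 227.0) / (-190 − 0) = -0.02474
∂h/∂y = (226.5 − 227.0) / (140 − 0) = -0.003571
h(260, 50) = 227.0 + (-0.02474)·(260) + (-0.003571)·(50) = 227.0 -6.432 -0.179 = 220.390 m.

220.4 m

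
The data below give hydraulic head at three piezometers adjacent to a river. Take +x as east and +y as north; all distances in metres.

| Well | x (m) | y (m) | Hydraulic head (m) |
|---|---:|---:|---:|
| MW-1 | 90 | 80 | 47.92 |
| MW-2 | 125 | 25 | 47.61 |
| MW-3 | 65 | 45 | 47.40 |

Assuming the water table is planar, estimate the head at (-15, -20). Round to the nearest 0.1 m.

Differences from MW-1: to MW-2 (Δx, Δy, Δh) = (35, -55, -0.31); to MW-3 = (-25, -35, -0.52).
Determinant of the coordinate differences = 35·(-35) − (-25)·(-55) = -2600.
∂h/∂x = [(-0.31)·(-35) − (-0.52)·(-55)] / -2600 = +0.006827
∂h/∂y = [35·(-0.52) − (-25)·(-0.31)] / -2600 = +0.009981
h(-15, -20) = 47.92 + (+0.006827)·(-105) + (+0.009981)·(-100) = 47.92 -0.717 -0.998 = 46.205 m.

46.2 m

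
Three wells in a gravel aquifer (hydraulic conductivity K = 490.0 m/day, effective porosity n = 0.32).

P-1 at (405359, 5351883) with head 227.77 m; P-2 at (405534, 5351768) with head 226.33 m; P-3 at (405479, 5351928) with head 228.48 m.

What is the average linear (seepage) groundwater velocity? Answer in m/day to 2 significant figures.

21 m/day

With h = a·x + b·y + c and P-1 as origin, the differences give:
  175·a + (-115)·b = -1.44
  120·a + 45·b = +0.71
Eliminate b (×45 and ×(-115), subtract): 21675·a = 16.850 → a = ∂h/∂x = +0.0007774
Back-substitute: b = ∂h/∂y = +0.01370.
|∇h| = √(0.0007774² + 0.01370²) = 0.01372
Seepage velocity v = K·i/n = 490.0 × 0.01372 / 0.32 = 21.01 m/day.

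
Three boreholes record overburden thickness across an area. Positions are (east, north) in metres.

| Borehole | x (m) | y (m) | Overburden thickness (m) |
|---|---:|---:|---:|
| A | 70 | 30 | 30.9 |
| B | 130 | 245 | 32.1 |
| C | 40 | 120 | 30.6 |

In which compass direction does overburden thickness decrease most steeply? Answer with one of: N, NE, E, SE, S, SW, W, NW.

Differences from A: to B (Δx, Δy, Δh) = (60, 215, +1.2); to C = (-30, 90, -0.3).
Solve a·Δx + b·Δy = Δd: det = 60·90 − (-30)·215 = 11850.
∂d/∂x = [(+1.2)·90 − (-0.3)·215] / 11850 = +0.01456
∂d/∂y = [60·(-0.3) − (-30)·(+1.2)] / 11850 = +0.001519
Steepest decrease is along −∇f = (-0.01456 E, -0.001519 N) → west.

W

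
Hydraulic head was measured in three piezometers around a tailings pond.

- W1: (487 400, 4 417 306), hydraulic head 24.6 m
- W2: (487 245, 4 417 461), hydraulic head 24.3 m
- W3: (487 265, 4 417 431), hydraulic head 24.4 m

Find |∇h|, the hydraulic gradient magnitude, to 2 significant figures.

With h = a·x + b·y + c and W1 as origin, the differences give:
  (-155)·a + 155·b = -0.3
  (-135)·a + 125·b = -0.2
Eliminate b (×125 and ×155, subtract): 1550·a = -6.50 → a = ∂h/∂x = -0.004194
Back-substitute: b = ∂h/∂y = -0.006129.
|∇h| = √(-0.004194² + -0.006129²) = 0.007427

0.0074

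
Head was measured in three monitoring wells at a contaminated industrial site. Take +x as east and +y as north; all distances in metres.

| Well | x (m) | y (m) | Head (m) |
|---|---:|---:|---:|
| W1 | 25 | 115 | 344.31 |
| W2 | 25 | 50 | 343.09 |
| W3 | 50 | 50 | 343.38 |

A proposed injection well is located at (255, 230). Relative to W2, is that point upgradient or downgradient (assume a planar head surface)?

Taking W1 as reference: W2−W1 = (0, -65, -1.22); W3−W1 = (25, -65, -0.93).
Determinant of the coordinate differences = 0·(-65) − 25·(-65) = 1625.
∂h/∂x = [(-1.22)·(-65) − (-0.93)·(-65)] / 1625 = +0.01160
∂h/∂y = [0·(-0.93) − 25·(-1.22)] / 1625 = +0.01877
Head at (255, 230) = 344.31 + (+0.01160)·(230) + (+0.01877)·(115) = 349.14 m.
That is higher than the 343.09 m at W2, so the point is upgradient.

upgradient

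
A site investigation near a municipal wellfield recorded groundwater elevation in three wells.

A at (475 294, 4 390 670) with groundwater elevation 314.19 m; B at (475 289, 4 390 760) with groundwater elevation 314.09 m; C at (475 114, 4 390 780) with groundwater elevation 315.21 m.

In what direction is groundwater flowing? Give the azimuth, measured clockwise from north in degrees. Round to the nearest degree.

077°

Three-point gradient (reference A): Δ to B = (-5, 90, -0.10), Δ to C = (-180, 110, +1.02).
∂h/∂x = -0.006569, ∂h/∂y = -0.001476 (det = 15650).
Flow direction (−∇h) has components (+0.006569 E, +0.001476 N).
Azimuth = atan2(E, N) = atan2(+0.006569, +0.001476) = 77.3° ≈ 077°.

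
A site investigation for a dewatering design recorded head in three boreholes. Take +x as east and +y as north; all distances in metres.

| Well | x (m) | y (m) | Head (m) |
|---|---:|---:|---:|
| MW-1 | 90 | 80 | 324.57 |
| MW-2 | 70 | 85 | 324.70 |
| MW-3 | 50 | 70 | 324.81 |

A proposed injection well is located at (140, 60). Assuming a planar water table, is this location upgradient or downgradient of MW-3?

With h = a·x + b·y + c and MW-1 as origin, the differences give:
  (-20)·a + 5·b = +0.13
  (-40)·a + (-10)·b = +0.24
Eliminate b (×(-10) and ×5, subtract): 400·a = -2.500 → a = ∂h/∂x = -0.006250
Back-substitute: b = ∂h/∂y = +0.0010000.
Head at (140, 60) = 324.57 + (-0.006250)·(50) + (+0.0010000)·(-20) = 324.24 m.
That is lower than the 324.81 m at MW-3, so the point is downgradient.

downgradient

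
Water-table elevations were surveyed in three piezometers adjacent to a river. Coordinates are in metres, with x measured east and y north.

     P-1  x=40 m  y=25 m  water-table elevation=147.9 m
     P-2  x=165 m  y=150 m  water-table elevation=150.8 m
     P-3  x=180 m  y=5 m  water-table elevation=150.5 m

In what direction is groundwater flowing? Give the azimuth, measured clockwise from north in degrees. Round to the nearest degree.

Differences from P-1: to P-2 (Δx, Δy, Δh) = (125, 125, +2.9); to P-3 = (140, -20, +2.6).
Determinant of the coordinate differences = 125·(-20) − 140·125 = -20000.
∂h/∂x = [(+2.9)·(-20) − (+2.6)·125] / -20000 = +0.01915
∂h/∂y = [125·(+2.6) − 140·(+2.9)] / -20000 = +0.004050
Flow direction (−∇h) has components (-0.01915 E, -0.004050 N).
Azimuth = atan2(E, N) = atan2(-0.01915, -0.004050) = 258.1° ≈ 258°.

258°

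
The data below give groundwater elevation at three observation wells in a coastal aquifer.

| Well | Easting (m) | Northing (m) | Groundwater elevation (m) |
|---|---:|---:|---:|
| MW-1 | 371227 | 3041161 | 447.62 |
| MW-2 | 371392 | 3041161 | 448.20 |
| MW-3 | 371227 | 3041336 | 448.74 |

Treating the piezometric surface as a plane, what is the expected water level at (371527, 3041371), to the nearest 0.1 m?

∂h/∂x = (448.20 − 447.62) / (371392 − 371227) = +0.003515
∂h/∂y = (448.74 − 447.62) / (3041336 − 3041161) = +0.006400
h(371527, 3041371) = 447.62 + (+0.003515)·(300) + (+0.006400)·(210) = 447.62 +1.055 +1.344 = 450.019 m.

450.0 m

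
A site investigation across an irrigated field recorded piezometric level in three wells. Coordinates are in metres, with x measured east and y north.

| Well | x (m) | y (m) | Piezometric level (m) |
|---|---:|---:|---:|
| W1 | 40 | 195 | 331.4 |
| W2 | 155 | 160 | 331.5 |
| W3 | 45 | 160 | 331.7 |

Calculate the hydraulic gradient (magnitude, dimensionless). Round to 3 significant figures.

0.00902

Three-point gradient (reference W1): Δ to W2 = (115, -35, +0.1), Δ to W3 = (5, -35, +0.3).
∂h/∂x = -0.001818, ∂h/∂y = -0.008831 (det = -3850).
|∇h| = √(-0.001818² + -0.008831²) = 0.009016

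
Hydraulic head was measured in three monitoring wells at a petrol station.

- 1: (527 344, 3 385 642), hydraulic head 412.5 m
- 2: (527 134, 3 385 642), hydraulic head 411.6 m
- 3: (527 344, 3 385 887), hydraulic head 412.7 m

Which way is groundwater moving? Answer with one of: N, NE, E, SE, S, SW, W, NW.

W

∂h/∂x = (411.6 − 412.5) / (527134 − 527344) = +0.004286
∂h/∂y = (412.7 − 412.5) / (3385887 − 3385642) = +0.0008163
Flow = −∇h = (-0.004286 east, -0.0008163 north), which points west.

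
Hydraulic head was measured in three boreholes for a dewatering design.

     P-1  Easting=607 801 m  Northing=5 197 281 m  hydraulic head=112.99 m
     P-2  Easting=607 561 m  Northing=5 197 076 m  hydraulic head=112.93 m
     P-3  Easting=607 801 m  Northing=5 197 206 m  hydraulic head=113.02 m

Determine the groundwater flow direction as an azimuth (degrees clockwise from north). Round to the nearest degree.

Taking P-1 as reference: P-2−P-1 = (-240, -205, -0.06); P-3−P-1 = (0, -75, +0.03).
Solve a·Δx + b·Δy = Δh: det = (-240)·(-75) − 0·(-205) = 18000.
∂h/∂x = [(-0.06)·(-75) − (+0.03)·(-205)] / 18000 = +0.0005917
∂h/∂y = [(-240)·(+0.03) − 0·(-0.06)] / 18000 = -0.0004000
Flow direction (−∇h) has components (-0.0005917 E, +0.0004000 N).
Azimuth = atan2(E, N) = atan2(-0.0005917, +0.0004000) = 304.1° ≈ 304°.

304°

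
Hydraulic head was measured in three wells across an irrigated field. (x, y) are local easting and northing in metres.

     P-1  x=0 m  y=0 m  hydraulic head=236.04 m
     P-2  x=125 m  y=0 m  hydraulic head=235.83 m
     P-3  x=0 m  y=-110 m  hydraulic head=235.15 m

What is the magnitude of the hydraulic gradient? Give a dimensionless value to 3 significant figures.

∂h/∂x = (235.83 − 236.04) / (125 − 0) = -0.001680
∂h/∂y = (235.15 − 236.04) / (-110 − 0) = +0.008091
|∇h| = √(-0.001680² + 0.008091²) = 0.008264

0.00826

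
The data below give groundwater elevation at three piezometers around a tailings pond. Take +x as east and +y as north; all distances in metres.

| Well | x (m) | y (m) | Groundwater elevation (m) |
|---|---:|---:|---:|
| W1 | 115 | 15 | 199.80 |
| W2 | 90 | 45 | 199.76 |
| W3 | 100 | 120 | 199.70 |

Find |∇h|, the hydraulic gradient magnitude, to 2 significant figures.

Differences from W1: to W2 (Δx, Δy, Δh) = (-25, 30, -0.04); to W3 = (-15, 105, -0.10).
Determinant of the coordinate differences = (-25)·105 − (-15)·30 = -2175.
∂h/∂x = [(-0.04)·105 − (-0.10)·30] / -2175 = +0.0005517
∂h/∂y = [(-25)·(-0.10) − (-15)·(-0.04)] / -2175 = -0.0008736
|∇h| = √(0.0005517² + -0.0008736²) = 0.001033

0.0010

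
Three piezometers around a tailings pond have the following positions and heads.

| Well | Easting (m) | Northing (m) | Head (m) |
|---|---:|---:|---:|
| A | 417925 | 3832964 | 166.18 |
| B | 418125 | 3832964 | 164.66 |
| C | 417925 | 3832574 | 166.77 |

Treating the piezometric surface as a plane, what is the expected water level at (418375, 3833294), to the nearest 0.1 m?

162.3 m

∂h/∂x = (164.66 − 166.18) / (418125 − 417925) = -0.007600
∂h/∂y = (166.77 − 166.18) / (3832574 − 3832964) = -0.001513
h(418375, 3833294) = 166.18 + (-0.007600)·(450) + (-0.001513)·(330) = 166.18 -3.420 -0.499 = 162.261 m.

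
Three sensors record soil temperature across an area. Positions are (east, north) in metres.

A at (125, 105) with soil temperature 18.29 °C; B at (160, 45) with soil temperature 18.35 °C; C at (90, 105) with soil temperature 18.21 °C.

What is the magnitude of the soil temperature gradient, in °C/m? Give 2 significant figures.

Three-point gradient (reference A): Δ to B = (35, -60, +0.06), Δ to C = (-35, 0, -0.08).
∂T/∂x = +0.002286, ∂T/∂y = +0.0003333 (det = -2100).
|∇f| = √(0.002286² + 0.0003333²) = 0.00231 °C/m

0.0023 °C/m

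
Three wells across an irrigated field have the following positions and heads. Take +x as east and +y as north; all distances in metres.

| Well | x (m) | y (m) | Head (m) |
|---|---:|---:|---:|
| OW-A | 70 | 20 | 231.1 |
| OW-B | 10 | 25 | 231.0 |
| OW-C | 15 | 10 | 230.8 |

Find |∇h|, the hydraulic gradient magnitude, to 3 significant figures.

With h = a·x + b·y + c and OW-A as origin, the differences give:
  (-60)·a + 5·b = -0.1
  (-55)·a + (-10)·b = -0.3
Eliminate b (×(-10) and ×5, subtract): 875·a = 2.50 → a = ∂h/∂x = +0.002857
Back-substitute: b = ∂h/∂y = +0.01429.
|∇h| = √(0.002857² + 0.01429²) = 0.01457

0.0146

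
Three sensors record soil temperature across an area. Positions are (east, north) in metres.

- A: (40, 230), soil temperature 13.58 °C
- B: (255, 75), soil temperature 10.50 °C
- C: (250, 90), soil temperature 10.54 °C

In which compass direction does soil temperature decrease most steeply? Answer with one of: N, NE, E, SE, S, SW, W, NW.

E

With T = a·x + b·y + c and A as origin, the differences give:
  215·a + (-155)·b = -3.08
  210·a + (-140)·b = -3.04
Eliminate b (×(-140) and ×(-155), subtract): 2450·a = -40.000 → a = ∂T/∂x = -0.01633
Back-substitute: b = ∂T/∂y = -0.002776.
Steepest decrease is along −∇f = (+0.01633 E, +0.002776 N) → east.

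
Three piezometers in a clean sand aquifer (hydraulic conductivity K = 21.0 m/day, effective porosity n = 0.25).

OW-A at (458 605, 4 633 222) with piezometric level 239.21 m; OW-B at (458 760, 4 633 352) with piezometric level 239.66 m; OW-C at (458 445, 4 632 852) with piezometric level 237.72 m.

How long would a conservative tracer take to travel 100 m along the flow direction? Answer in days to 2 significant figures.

270 days

Differences from OW-A: to OW-B (Δx, Δy, Δh) = (155, 130, +0.45); to OW-C = (-160, -370, -1.49).
Determinant of the coordinate differences = 155·(-370) − (-160)·130 = -36550.
∂h/∂x = [(+0.45)·(-370) − (-1.49)·130] / -36550 = -0.0007442
∂h/∂y = [155·(-1.49) − (-160)·(+0.45)] / -36550 = +0.004349
|∇h| = √(-0.0007442² + 0.004349²) = 0.004412
Seepage velocity v = K·i/n = 21.0 × 0.004412 / 0.25 = 0.3706 m/day.
t = 100 / 0.3706 = 269.8 days.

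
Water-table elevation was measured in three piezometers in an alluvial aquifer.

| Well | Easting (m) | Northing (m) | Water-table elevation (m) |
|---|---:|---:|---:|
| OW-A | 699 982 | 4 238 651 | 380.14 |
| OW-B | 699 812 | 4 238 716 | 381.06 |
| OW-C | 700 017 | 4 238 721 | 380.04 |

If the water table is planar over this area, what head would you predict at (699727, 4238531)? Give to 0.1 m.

With h = a·x + b·y + c and OW-A as origin, the differences give:
  (-170)·a + 65·b = +0.92
  35·a + 70·b = -0.10
Eliminate b (×70 and ×65, subtract): -14175·a = 70.900 → a = ∂h/∂x = -0.005002
Back-substitute: b = ∂h/∂y = +0.001072.
h(699727, 4238531) = 380.14 + (-0.005002)·(-255) + (+0.001072)·(-120) = 380.14 +1.275 -0.129 = 381.287 m.

381.3 m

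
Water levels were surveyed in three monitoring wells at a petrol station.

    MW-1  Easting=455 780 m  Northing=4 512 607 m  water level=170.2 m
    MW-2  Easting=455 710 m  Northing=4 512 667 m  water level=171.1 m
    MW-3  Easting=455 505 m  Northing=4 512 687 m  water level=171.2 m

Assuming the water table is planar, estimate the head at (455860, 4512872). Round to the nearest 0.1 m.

174.6 m

With h = a·x + b·y + c and MW-1 as origin, the differences give:
  (-70)·a + 60·b = +0.9
  (-275)·a + 80·b = +1.0
Eliminate b (×80 and ×60, subtract): 10900·a = 12.00 → a = ∂h/∂x = +0.001101
Back-substitute: b = ∂h/∂y = +0.01628.
h(455860, 4512872) = 170.2 + (+0.001101)·(80) + (+0.01628)·(265) = 170.2 +0.088 +4.315 = 174.603 m.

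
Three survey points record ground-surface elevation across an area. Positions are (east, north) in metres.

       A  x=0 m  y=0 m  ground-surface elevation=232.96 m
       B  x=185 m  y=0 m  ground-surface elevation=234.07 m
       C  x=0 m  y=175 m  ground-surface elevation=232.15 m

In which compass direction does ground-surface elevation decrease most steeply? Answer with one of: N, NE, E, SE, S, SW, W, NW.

NW

∂z/∂x = (234.07 − 232.96) / (185 − 0) = +0.006000
∂z/∂y = (232.15 − 232.96) / (175 − 0) = -0.004629
Steepest decrease is along −∇f = (-0.006000 E, +0.004629 N) → northwest.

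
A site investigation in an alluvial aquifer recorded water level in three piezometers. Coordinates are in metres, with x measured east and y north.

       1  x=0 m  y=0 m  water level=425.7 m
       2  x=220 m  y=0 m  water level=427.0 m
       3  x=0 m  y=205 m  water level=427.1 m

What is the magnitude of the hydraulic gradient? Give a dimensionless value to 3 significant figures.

0.00903

∂h/∂x = (427.0 − 425.7) / (220 − 0) = +0.005909
∂h/∂y = (427.1 − 425.7) / (205 − 0) = +0.006829
|∇h| = √(0.005909² + 0.006829²) = 0.009031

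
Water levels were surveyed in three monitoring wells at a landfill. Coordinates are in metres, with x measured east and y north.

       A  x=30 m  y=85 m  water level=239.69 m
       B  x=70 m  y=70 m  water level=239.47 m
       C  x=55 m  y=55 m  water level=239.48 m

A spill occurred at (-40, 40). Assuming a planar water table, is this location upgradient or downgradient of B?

upgradient

Differences from A: to B (Δx, Δy, Δh) = (40, -15, -0.22); to C = (25, -30, -0.21).
Determinant of the coordinate differences = 40·(-30) − 25·(-15) = -825.
∂h/∂x = [(-0.22)·(-30) − (-0.21)·(-15)] / -825 = -0.004182
∂h/∂y = [40·(-0.21) − 25·(-0.22)] / -825 = +0.003515
Head at (-40, 40) = 239.69 + (-0.004182)·(-70) + (+0.003515)·(-45) = 239.82 m.
That is higher than the 239.47 m at B, so the point is upgradient.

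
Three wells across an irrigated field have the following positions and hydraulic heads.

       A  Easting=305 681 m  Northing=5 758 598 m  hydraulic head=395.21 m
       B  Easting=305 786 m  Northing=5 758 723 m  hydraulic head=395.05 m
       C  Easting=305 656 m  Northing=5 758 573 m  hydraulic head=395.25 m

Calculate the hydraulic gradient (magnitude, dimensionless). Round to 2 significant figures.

0.0020

Three-point gradient (reference A): Δ to B = (105, 125, -0.16), Δ to C = (-25, -25, +0.04).
∂h/∂x = -0.002000, ∂h/∂y = +0.0004000 (det = 500).
|∇h| = √(-0.002000² + 0.0004000²) = 0.00204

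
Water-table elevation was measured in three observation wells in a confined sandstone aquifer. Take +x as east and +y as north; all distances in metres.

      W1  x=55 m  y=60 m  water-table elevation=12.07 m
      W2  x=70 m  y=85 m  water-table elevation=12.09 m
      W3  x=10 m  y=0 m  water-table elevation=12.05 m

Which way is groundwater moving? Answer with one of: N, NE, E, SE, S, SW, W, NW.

Taking W1 as reference: W2−W1 = (15, 25, +0.02); W3−W1 = (-45, -60, -0.02).
Determinant of the coordinate differences = 15·(-60) − (-45)·25 = 225.
∂h/∂x = [(+0.02)·(-60) − (-0.02)·25] / 225 = -0.003111
∂h/∂y = [15·(-0.02) − (-45)·(+0.02)] / 225 = +0.002667
Flow = −∇h = (+0.003111 east, -0.002667 north), which points southeast.

SE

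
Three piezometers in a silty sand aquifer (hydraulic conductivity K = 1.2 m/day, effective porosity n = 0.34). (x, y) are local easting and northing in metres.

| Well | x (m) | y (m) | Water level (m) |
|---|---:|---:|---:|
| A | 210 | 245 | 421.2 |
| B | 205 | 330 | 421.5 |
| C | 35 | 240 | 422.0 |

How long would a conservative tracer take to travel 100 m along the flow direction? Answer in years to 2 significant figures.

Differences from A: to B (Δx, Δy, Δh) = (-5, 85, +0.3); to C = (-175, -5, +0.8).
Solve a·Δx + b·Δy = Δh: det = (-5)·(-5) − (-175)·85 = 14900.
∂h/∂x = [(+0.3)·(-5) − (+0.8)·85] / 14900 = -0.004664
∂h/∂y = [(-5)·(+0.8) − (-175)·(+0.3)] / 14900 = +0.003255
|∇h| = √(-0.004664² + 0.003255²) = 0.005688
Seepage velocity v = K·i/n = 1.2 × 0.005688 / 0.34 = 0.02008 m/day.
t = 100 / 0.02008 = 4980 days = 13.6 years.

14 years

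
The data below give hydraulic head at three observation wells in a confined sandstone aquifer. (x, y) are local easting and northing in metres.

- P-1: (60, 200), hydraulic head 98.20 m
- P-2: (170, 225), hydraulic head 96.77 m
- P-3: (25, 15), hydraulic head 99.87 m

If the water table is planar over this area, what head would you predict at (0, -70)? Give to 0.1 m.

100.7 m

Differences from P-1: to P-2 (Δx, Δy, Δh) = (110, 25, -1.43); to P-3 = (-35, -185, +1.67).
Determinant of the coordinate differences = 110·(-185) − (-35)·25 = -19475.
∂h/∂x = [(-1.43)·(-185) − (+1.67)·25] / -19475 = -0.01144
∂h/∂y = [110·(+1.67) − (-35)·(-1.43)] / -19475 = -0.006863
h(0, -70) = 98.20 + (-0.01144)·(-60) + (-0.006863)·(-270) = 98.20 +0.686 +1.853 = 100.739 m.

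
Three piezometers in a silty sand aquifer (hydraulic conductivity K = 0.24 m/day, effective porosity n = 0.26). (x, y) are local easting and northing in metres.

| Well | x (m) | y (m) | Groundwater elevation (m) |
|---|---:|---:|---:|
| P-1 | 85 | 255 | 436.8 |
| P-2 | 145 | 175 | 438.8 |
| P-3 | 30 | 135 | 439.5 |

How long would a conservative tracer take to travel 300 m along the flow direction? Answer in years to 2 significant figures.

38 years

Taking P-1 as reference: P-2−P-1 = (60, -80, +2.0); P-3−P-1 = (-55, -120, +2.7).
Determinant of the coordinate differences = 60·(-120) − (-55)·(-80) = -11600.
∂h/∂x = [(+2.0)·(-120) − (+2.7)·(-80)] / -11600 = +0.002069
∂h/∂y = [60·(+2.7) − (-55)·(+2.0)] / -11600 = -0.02345
|∇h| = √(0.002069² + -0.02345²) = 0.02354
Seepage velocity v = K·i/n = 0.24 × 0.02354 / 0.26 = 0.02173 m/day.
t = 300 / 0.02173 = 1.381e+04 days = 37.8 years.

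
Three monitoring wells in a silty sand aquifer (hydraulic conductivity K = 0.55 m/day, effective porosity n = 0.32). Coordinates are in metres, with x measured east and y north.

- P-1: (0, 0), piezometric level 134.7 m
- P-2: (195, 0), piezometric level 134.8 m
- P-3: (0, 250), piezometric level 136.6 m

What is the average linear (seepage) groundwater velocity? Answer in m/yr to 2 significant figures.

4.8 m/yr

∂h/∂x = (134.8 − 134.7) / (195 − 0) = +0.0005128
∂h/∂y = (136.6 − 134.7) / (250 − 0) = +0.007600
|∇h| = √(0.0005128² + 0.007600²) = 0.007617
Seepage velocity v = K·i/n = 0.55 × 0.007617 / 0.32 = 0.01309 m/day = 4.781 m/yr.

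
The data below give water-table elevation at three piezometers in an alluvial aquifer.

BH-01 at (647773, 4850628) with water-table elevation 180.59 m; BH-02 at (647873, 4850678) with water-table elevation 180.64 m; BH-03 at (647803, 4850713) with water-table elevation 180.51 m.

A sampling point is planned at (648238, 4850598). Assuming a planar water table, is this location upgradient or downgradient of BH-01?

upgradient

With h = a·x + b·y + c and BH-01 as origin, the differences give:
  100·a + 50·b = +0.05
  30·a + 85·b = -0.08
Eliminate b (×85 and ×50, subtract): 7000·a = 8.250 → a = ∂h/∂x = +0.001179
Back-substitute: b = ∂h/∂y = -0.001357.
Head at (648238, 4850598) = 180.59 + (+0.001179)·(465) + (-0.001357)·(-30) = 181.18 m.
That is higher than the 180.59 m at BH-01, so the point is upgradient.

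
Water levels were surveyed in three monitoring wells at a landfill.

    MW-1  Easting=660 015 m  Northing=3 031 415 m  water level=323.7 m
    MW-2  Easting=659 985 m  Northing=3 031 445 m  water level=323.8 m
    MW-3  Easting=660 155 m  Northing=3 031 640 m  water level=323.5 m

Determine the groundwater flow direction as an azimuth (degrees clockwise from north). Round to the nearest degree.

106°

Taking MW-1 as reference: MW-2−MW-1 = (-30, 30, +0.1); MW-3−MW-1 = (140, 225, -0.2).
Determinant of the coordinate differences = (-30)·225 − 140·30 = -10950.
∂h/∂x = [(+0.1)·225 − (-0.2)·30] / -10950 = -0.002603
∂h/∂y = [(-30)·(-0.2) − 140·(+0.1)] / -10950 = +0.0007306
Flow direction (−∇h) has components (+0.002603 E, -0.0007306 N).
Azimuth = atan2(E, N) = atan2(+0.002603, -0.0007306) = 105.7° ≈ 106°.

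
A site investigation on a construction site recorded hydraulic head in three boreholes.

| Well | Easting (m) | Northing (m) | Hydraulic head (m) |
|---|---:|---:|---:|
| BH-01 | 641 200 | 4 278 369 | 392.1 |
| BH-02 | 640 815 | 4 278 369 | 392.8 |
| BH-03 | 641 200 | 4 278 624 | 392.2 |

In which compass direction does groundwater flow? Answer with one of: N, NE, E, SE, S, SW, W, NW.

E

∂h/∂x = (392.8 − 392.1) / (640815 − 641200) = -0.001818
∂h/∂y = (392.2 − 392.1) / (4278624 − 4278369) = +0.0003922
Flow = −∇h = (+0.001818 east, -0.0003922 north), which points east.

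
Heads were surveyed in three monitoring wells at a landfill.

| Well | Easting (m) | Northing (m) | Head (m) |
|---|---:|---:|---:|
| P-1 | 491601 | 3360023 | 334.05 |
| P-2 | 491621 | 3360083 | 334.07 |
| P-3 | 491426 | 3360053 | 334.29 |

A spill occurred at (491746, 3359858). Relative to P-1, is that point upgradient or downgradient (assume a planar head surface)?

downgradient

Differences from P-1: to P-2 (Δx, Δy, Δh) = (20, 60, +0.02); to P-3 = (-175, 30, +0.24).
Solve a·Δx + b·Δy = Δh: det = 20·30 − (-175)·60 = 11100.
∂h/∂x = [(+0.02)·30 − (+0.24)·60] / 11100 = -0.001243
∂h/∂y = [20·(+0.24) − (-175)·(+0.02)] / 11100 = +0.0007477
Head at (491746, 3359858) = 334.05 + (-0.001243)·(145) + (+0.0007477)·(-165) = 333.75 m.
That is lower than the 334.05 m at P-1, so the point is downgradient.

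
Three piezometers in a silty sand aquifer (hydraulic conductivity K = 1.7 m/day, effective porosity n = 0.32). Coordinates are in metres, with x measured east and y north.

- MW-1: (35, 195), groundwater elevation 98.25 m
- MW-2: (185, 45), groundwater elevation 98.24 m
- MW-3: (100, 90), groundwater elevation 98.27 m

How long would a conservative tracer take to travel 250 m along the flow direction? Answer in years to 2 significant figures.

Taking MW-1 as reference: MW-2−MW-1 = (150, -150, -0.01); MW-3−MW-1 = (65, -105, +0.02).
Determinant of the coordinate differences = 150·(-105) − 65·(-150) = -6000.
∂h/∂x = [(-0.01)·(-105) − (+0.02)·(-150)] / -6000 = -0.0006750
∂h/∂y = [150·(+0.02) − 65·(-0.01)] / -6000 = -0.0006083
|∇h| = √(-0.0006750² + -0.0006083²) = 0.0009087
Seepage velocity v = K·i/n = 1.7 × 0.0009087 / 0.32 = 0.004827 m/day.
t = 250 / 0.004827 = 5.179e+04 days = 142 years.

140 years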